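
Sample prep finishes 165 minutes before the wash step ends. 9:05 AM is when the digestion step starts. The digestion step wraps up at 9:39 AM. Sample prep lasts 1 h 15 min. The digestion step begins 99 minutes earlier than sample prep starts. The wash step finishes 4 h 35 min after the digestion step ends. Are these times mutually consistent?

No

The wash step ends at 9:39 AM + 275 min = 2:14 PM.
Sample prep ends at 2:14 PM − 165 min = 11:29 AM.
Sample prep starts at 11:29 AM − 75 min = 10:14 AM.
The digestion step starts at 10:14 AM − 99 min = 8:35 AM.
But the digestion step is also said to start at 9:05 AM — a 30-minute conflict.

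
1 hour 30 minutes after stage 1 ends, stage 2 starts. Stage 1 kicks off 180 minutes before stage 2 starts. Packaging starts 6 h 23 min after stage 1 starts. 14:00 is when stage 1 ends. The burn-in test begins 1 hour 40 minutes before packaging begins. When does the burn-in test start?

Stage 2 starts at 14:00 + 90 min = 15:30.
Stage 1 starts at 15:30 − 180 min = 12:30.
Packaging starts at 12:30 + 383 min = 18:53.
The burn-in test starts at 18:53 − 100 min = 17:13.

17:13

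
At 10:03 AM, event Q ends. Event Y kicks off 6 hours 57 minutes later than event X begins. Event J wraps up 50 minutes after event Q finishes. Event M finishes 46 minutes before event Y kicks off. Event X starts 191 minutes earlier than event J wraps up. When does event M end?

1:53 PM

Event J ends at 10:03 AM + 50 min = 10:53 AM.
Event X starts at 10:53 AM − 191 min = 7:42 AM.
Event Y starts at 7:42 AM + 417 min = 2:39 PM.
Event M ends at 2:39 PM − 46 min = 1:53 PM.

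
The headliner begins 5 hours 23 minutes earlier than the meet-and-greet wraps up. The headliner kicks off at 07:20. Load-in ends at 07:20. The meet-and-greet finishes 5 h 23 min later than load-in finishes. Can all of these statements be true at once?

Yes

The meet-and-greet ends at 07:20 + 323 min = 12:43.
The headliner starts at 12:43 − 323 min = 07:20.
That matches the stated 07:20, so the schedule is consistent.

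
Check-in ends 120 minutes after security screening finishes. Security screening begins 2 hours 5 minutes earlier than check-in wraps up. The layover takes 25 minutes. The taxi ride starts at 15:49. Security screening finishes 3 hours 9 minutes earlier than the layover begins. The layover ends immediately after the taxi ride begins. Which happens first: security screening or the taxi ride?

The layover ends at 15:49.
The layover starts at 15:49 − 25 min = 15:24.
Security screening ends at 15:24 − 189 min = 12:15.
Check-in ends at 12:15 + 120 min = 14:15.
Security screening starts at 14:15 − 125 min = 12:10.
Security screening starts at 12:10 and the taxi ride starts at 15:49, so security screening is first.

security screening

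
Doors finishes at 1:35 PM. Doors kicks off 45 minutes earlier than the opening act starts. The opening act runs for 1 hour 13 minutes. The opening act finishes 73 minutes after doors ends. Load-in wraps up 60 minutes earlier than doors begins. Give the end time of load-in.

11:50 AM

The opening act ends at 1:35 PM + 73 min = 2:48 PM.
The opening act starts at 2:48 PM − 73 min = 1:35 PM.
Doors starts at 1:35 PM − 45 min = 12:50 PM.
Load-in ends at 12:50 PM − 60 min = 11:50 AM.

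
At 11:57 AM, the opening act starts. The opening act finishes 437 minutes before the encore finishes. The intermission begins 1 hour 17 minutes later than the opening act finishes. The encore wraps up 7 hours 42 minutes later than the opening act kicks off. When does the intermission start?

1:39 PM

The encore ends at 11:57 AM + 462 min = 7:39 PM.
The opening act ends at 7:39 PM − 437 min = 12:22 PM.
The intermission starts at 12:22 PM + 77 min = 1:39 PM.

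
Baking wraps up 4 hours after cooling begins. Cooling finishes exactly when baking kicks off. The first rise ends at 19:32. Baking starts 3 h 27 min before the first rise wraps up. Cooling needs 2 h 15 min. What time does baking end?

17:50

Baking starts at 19:32 − 207 min = 16:05.
So cooling ends at 16:05.
Cooling starts at 16:05 − 135 min = 13:50.
Baking ends at 13:50 + 240 min = 17:50.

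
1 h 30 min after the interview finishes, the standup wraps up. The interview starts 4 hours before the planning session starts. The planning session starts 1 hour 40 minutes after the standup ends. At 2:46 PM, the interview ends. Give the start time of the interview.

The standup ends at 2:46 PM + 90 min = 4:16 PM.
The planning session starts at 4:16 PM + 100 min = 5:56 PM.
The interview starts at 5:56 PM − 240 min = 1:56 PM.

1:56 PM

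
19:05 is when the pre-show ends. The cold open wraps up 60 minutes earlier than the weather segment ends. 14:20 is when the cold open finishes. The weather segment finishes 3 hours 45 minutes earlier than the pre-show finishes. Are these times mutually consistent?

Yes

The weather segment ends at 19:05 − 225 min = 15:20.
The cold open ends at 15:20 − 60 min = 14:20.
That matches the stated 14:20, so the schedule is consistent.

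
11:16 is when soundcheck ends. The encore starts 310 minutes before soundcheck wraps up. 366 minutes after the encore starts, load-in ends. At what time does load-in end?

The encore starts at 11:16 − 310 min = 06:06.
Load-in ends at 06:06 + 366 min = 12:12.

12:12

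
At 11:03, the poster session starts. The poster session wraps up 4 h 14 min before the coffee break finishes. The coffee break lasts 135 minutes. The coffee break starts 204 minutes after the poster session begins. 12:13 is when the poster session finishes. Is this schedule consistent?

No

The coffee break starts at 11:03 + 204 min = 14:27.
The coffee break ends at 14:27 + 135 min = 16:42.
The poster session ends at 16:42 − 254 min = 12:28.
But the poster session is also said to end at 12:13 — a 15-minute conflict.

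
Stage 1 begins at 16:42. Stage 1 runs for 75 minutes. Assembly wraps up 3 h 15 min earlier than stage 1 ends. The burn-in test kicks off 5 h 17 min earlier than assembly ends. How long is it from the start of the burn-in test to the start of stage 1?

7 hours 17 minutes

Stage 1 ends at 16:42 + 75 min = 17:57.
Assembly ends at 17:57 − 195 min = 14:42.
The burn-in test starts at 14:42 − 317 min = 09:25.
From 09:25 to 16:42 is 7 hours 17 minutes.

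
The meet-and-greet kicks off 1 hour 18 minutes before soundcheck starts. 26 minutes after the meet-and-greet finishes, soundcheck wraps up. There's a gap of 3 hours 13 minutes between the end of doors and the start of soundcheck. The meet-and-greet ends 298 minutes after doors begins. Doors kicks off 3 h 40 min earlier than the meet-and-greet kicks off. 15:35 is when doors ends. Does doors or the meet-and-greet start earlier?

Soundcheck starts at 15:35 + 193 min = 18:48.
The meet-and-greet starts at 18:48 − 78 min = 17:30.
Doors starts at 17:30 − 220 min = 13:50.
Doors starts at 13:50 and the meet-and-greet starts at 17:30, so doors is first.

doors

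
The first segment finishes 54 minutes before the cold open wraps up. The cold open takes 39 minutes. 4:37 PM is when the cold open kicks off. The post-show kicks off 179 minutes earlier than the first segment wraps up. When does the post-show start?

1:23 PM

The cold open ends at 4:37 PM + 39 min = 5:16 PM.
The first segment ends at 5:16 PM − 54 min = 4:22 PM.
The post-show starts at 4:22 PM − 179 min = 1:23 PM.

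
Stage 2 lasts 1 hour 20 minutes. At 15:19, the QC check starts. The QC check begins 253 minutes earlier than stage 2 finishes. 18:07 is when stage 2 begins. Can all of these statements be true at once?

No

Stage 2 ends at 18:07 + 80 min = 19:27.
The QC check starts at 19:27 − 253 min = 15:14.
But the QC check is also said to start at 15:19 — a 5-minute conflict.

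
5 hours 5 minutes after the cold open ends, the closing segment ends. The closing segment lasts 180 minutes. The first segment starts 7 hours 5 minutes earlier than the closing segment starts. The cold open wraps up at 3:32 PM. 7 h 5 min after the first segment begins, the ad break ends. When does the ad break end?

The closing segment ends at 3:32 PM + 305 min = 8:37 PM.
The closing segment starts at 8:37 PM − 180 min = 5:37 PM.
The first segment starts at 5:37 PM − 425 min = 10:32 AM.
The ad break ends at 10:32 AM + 425 min = 5:37 PM.

5:37 PM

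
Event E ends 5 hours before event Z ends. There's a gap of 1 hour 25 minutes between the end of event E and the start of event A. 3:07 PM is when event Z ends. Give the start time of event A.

Event E ends at 3:07 PM − 300 min = 10:07 AM.
Event A starts at 10:07 AM + 85 min = 11:32 AM.

11:32 AM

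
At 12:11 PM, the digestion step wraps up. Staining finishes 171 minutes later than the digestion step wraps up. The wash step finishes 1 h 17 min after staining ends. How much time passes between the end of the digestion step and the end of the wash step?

4 hours 8 minutes

Staining ends at 12:11 PM + 171 min = 3:02 PM.
The wash step ends at 3:02 PM + 77 min = 4:19 PM.
From 12:11 PM to 4:19 PM is 4 hours 8 minutes.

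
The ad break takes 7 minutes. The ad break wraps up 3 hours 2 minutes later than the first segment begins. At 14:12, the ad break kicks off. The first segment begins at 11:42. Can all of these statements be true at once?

No

The ad break ends at 11:42 + 182 min = 14:44.
The ad break starts at 14:44 − 7 min = 14:37.
But the ad break is also said to start at 14:12 — a 25-minute conflict.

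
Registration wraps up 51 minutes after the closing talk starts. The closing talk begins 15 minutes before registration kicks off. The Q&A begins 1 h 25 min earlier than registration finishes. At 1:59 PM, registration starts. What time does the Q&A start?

1:10 PM

The closing talk starts at 1:59 PM − 15 min = 1:44 PM.
Registration ends at 1:44 PM + 51 min = 2:35 PM.
The Q&A starts at 2:35 PM − 85 min = 1:10 PM.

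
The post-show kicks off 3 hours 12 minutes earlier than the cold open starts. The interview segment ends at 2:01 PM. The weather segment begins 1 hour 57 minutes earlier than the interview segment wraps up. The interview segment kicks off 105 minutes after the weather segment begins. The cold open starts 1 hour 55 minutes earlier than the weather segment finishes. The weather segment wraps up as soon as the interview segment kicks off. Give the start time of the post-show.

8:42 AM

The weather segment starts at 2:01 PM − 117 min = 12:04 PM.
The interview segment starts at 12:04 PM + 105 min = 1:49 PM.
So the weather segment ends at 1:49 PM.
The cold open starts at 1:49 PM − 115 min = 11:54 AM.
The post-show starts at 11:54 AM − 192 min = 8:42 AM.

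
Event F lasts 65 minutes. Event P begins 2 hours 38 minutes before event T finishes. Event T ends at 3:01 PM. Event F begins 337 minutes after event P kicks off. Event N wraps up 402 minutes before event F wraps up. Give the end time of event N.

12:23 PM

Event P starts at 3:01 PM − 158 min = 12:23 PM.
Event F starts at 12:23 PM + 337 min = 6:00 PM.
Event F ends at 6:00 PM + 65 min = 7:05 PM.
Event N ends at 7:05 PM − 402 min = 12:23 PM.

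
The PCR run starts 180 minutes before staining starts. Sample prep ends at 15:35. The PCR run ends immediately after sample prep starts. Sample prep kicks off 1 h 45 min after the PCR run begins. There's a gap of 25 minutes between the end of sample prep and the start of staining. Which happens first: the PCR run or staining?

Staining starts at 15:35 + 25 min = 16:00.
The PCR run starts at 16:00 − 180 min = 13:00.
The PCR run starts at 13:00 and staining starts at 16:00, so the PCR run is first.

the PCR run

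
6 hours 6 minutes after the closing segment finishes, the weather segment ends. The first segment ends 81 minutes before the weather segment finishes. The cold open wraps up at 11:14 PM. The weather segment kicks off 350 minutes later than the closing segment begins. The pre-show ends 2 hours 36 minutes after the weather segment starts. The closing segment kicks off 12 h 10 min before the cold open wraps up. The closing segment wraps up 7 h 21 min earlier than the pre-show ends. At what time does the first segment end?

The closing segment starts at 11:14 PM − 730 min = 11:04 AM.
The weather segment starts at 11:04 AM + 350 min = 4:54 PM.
The pre-show ends at 4:54 PM + 156 min = 7:30 PM.
The closing segment ends at 7:30 PM − 441 min = 12:09 PM.
The weather segment ends at 12:09 PM + 366 min = 6:15 PM.
The first segment ends at 6:15 PM − 81 min = 4:54 PM.

4:54 PM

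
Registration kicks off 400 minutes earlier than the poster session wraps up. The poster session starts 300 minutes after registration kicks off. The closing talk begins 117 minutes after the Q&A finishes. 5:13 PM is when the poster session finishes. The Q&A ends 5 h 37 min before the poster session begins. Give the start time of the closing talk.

Registration starts at 5:13 PM − 400 min = 10:33 AM.
The poster session starts at 10:33 AM + 300 min = 3:33 PM.
The Q&A ends at 3:33 PM − 337 min = 9:56 AM.
The closing talk starts at 9:56 AM + 117 min = 11:53 AM.

11:53 AM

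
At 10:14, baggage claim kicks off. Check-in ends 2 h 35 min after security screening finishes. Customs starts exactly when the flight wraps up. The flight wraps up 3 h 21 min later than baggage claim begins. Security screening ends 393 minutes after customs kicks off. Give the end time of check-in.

22:43

The flight ends at 10:14 + 201 min = 13:35.
So customs starts at 13:35.
Security screening ends at 13:35 + 393 min = 20:08.
Check-in ends at 20:08 + 155 min = 22:43.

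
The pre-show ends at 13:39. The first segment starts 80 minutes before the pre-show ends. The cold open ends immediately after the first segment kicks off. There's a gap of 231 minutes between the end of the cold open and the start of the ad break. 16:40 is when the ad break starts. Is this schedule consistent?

No

The first segment starts at 13:39 − 80 min = 12:19.
So the cold open ends at 12:19.
The ad break starts at 12:19 + 231 min = 16:10.
But the ad break is also said to start at 16:40 — a 30-minute conflict.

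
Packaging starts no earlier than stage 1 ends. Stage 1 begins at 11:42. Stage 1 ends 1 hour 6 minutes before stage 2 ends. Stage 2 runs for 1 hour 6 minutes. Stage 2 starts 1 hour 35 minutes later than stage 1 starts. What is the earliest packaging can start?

Stage 2 starts at 11:42 + 95 min = 13:17.
Stage 2 ends at 13:17 + 66 min = 14:23.
Stage 1 ends at 14:23 − 66 min = 13:17.
Packaging is bounded by stage 1, so the earliest it can start is 13:17.

13:17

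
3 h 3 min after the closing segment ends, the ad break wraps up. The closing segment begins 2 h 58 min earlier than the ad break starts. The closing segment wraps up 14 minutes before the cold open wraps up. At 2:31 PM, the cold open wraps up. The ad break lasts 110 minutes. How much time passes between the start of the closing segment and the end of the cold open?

The closing segment ends at 2:31 PM − 14 min = 2:17 PM.
The ad break ends at 2:17 PM + 183 min = 5:20 PM.
The ad break starts at 5:20 PM − 110 min = 3:30 PM.
The closing segment starts at 3:30 PM − 178 min = 12:32 PM.
From 12:32 PM to 2:31 PM is 1 h 59 min.

1 h 59 min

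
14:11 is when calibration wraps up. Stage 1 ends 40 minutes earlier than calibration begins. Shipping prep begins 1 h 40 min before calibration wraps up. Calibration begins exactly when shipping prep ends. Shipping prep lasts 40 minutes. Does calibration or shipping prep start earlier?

shipping prep

Shipping prep starts at 14:11 − 100 min = 12:31.
Shipping prep ends at 12:31 + 40 min = 13:11.
So calibration starts at 13:11.
Calibration starts at 13:11 and shipping prep starts at 12:31, so shipping prep is first.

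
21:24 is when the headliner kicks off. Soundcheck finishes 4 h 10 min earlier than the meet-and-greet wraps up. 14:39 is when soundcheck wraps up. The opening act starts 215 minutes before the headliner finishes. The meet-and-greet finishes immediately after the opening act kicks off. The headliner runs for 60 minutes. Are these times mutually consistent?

The headliner ends at 21:24 + 60 min = 22:24.
The opening act starts at 22:24 − 215 min = 18:49.
So the meet-and-greet ends at 18:49.
Soundcheck ends at 18:49 − 250 min = 14:39.
That matches the stated 14:39, so the schedule is consistent.

Yes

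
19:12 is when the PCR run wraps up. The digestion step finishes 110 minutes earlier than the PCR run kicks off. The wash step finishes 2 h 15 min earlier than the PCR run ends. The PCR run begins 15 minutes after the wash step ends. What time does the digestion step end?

The wash step ends at 19:12 − 135 min = 16:57.
The PCR run starts at 16:57 + 15 min = 17:12.
The digestion step ends at 17:12 − 110 min = 15:22.

15:22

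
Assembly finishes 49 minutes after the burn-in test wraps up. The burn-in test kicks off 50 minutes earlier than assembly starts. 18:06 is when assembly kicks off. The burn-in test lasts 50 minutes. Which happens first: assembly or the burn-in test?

the burn-in test

The burn-in test starts at 18:06 − 50 min = 17:16.
Assembly starts at 18:06 and the burn-in test starts at 17:16, so the burn-in test is first.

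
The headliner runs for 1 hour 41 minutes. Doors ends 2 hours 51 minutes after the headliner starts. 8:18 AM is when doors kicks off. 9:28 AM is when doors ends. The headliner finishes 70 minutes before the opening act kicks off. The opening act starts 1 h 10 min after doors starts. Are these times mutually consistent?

The opening act starts at 8:18 AM + 70 min = 9:28 AM.
The headliner ends at 9:28 AM − 70 min = 8:18 AM.
The headliner starts at 8:18 AM − 101 min = 6:37 AM.
Doors ends at 6:37 AM + 171 min = 9:28 AM.
That matches the stated 9:28 AM, so the schedule is consistent.

Yes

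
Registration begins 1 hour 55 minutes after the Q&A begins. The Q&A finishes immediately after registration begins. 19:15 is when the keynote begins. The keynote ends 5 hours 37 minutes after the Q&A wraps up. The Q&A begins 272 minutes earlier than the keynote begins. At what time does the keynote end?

The Q&A starts at 19:15 − 272 min = 14:43.
Registration starts at 14:43 + 115 min = 16:38.
So the Q&A ends at 16:38.
The keynote ends at 16:38 + 337 min = 22:15.

22:15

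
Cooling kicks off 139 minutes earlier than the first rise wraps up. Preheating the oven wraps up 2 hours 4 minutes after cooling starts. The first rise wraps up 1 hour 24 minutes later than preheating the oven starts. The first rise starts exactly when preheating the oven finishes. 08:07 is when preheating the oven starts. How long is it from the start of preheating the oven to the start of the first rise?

The first rise ends at 08:07 + 84 min = 09:31.
Cooling starts at 09:31 − 139 min = 07:12.
Preheating the oven ends at 07:12 + 124 min = 09:16.
So the first rise starts at 09:16.
From 08:07 to 09:16 is 69 minutes.

69 minutes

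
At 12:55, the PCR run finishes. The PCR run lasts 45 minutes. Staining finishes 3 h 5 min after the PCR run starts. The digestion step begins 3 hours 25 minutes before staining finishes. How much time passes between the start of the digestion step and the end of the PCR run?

1 h 5 min

The PCR run starts at 12:55 − 45 min = 12:10.
Staining ends at 12:10 + 185 min = 15:15.
The digestion step starts at 15:15 − 205 min = 11:50.
From 11:50 to 12:55 is 1 h 5 min.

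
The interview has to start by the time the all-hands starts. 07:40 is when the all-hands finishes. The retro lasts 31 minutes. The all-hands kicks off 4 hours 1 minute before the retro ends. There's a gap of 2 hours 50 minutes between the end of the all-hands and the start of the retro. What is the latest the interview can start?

The retro starts at 07:40 + 170 min = 10:30.
The retro ends at 10:30 + 31 min = 11:01.
The all-hands starts at 11:01 − 241 min = 07:00.
The interview is bounded by the all-hands, so the latest it can start is 07:00.

07:00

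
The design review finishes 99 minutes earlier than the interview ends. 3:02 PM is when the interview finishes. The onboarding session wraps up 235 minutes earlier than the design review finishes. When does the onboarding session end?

The design review ends at 3:02 PM − 99 min = 1:23 PM.
The onboarding session ends at 1:23 PM − 235 min = 9:28 AM.

9:28 AM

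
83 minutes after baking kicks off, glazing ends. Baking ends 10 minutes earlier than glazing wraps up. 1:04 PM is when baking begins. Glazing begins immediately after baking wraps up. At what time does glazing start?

Glazing ends at 1:04 PM + 83 min = 2:27 PM.
Baking ends at 2:27 PM − 10 min = 2:17 PM.
So glazing starts at 2:17 PM.

2:17 PM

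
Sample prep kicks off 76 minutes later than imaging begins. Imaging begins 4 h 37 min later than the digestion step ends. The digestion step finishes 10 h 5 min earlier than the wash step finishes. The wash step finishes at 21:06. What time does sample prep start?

16:54

The digestion step ends at 21:06 − 605 min = 11:01.
Imaging starts at 11:01 + 277 min = 15:38.
Sample prep starts at 15:38 + 76 min = 16:54.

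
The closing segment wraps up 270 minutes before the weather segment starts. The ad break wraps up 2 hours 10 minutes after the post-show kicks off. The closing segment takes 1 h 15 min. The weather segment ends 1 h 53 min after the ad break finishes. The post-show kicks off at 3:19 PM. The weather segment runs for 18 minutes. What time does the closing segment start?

The ad break ends at 3:19 PM + 130 min = 5:29 PM.
The weather segment ends at 5:29 PM + 113 min = 7:22 PM.
The weather segment starts at 7:22 PM − 18 min = 7:04 PM.
The closing segment ends at 7:04 PM − 270 min = 2:34 PM.
The closing segment starts at 2:34 PM − 75 min = 1:19 PM.

1:19 PM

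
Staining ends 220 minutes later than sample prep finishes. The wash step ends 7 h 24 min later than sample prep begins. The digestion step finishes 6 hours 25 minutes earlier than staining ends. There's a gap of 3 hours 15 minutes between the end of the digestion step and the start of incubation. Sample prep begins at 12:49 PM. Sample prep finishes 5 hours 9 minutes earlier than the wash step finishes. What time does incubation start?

The wash step ends at 12:49 PM + 444 min = 8:13 PM.
Sample prep ends at 8:13 PM − 309 min = 3:04 PM.
Staining ends at 3:04 PM + 220 min = 6:44 PM.
The digestion step ends at 6:44 PM − 385 min = 12:19 PM.
Incubation starts at 12:19 PM + 195 min = 3:34 PM.

3:34 PM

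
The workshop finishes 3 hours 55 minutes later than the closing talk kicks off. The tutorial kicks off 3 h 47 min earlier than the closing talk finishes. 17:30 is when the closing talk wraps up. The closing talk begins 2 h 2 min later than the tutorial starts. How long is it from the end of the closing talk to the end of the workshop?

The tutorial starts at 17:30 − 227 min = 13:43.
The closing talk starts at 13:43 + 122 min = 15:45.
The workshop ends at 15:45 + 235 min = 19:40.
From 17:30 to 19:40 is 2 hours 10 minutes.

2 hours 10 minutes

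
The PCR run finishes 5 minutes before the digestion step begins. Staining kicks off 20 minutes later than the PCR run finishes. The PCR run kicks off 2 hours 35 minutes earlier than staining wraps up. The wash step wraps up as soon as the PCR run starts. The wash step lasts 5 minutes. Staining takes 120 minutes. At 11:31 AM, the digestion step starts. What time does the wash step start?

11:06 AM

The PCR run ends at 11:31 AM − 5 min = 11:26 AM.
Staining starts at 11:26 AM + 20 min = 11:46 AM.
Staining ends at 11:46 AM + 120 min = 1:46 PM.
The PCR run starts at 1:46 PM − 155 min = 11:11 AM.
So the wash step ends at 11:11 AM.
The wash step starts at 11:11 AM − 5 min = 11:06 AM.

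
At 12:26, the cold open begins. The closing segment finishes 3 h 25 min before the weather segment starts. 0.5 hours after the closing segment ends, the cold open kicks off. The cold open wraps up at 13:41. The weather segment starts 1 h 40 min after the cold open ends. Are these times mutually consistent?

Yes

The weather segment starts at 13:41 + 100 min = 15:21.
The closing segment ends at 15:21 − 205 min = 11:56.
The cold open starts at 11:56 + 30 min = 12:26.
That matches the stated 12:26, so the schedule is consistent.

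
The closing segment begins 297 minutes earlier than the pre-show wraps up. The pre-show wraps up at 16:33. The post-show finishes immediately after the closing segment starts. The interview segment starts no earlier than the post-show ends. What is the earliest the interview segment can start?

11:36

The closing segment starts at 16:33 − 297 min = 11:36.
So the post-show ends at 11:36.
The interview segment is bounded by the post-show, so the earliest it can start is 11:36.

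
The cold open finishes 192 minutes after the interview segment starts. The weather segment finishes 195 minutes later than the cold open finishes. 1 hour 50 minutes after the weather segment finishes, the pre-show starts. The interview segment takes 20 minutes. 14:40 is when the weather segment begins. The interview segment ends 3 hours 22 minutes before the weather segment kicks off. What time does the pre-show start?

19:15

The interview segment ends at 14:40 − 202 min = 11:18.
The interview segment starts at 11:18 − 20 min = 10:58.
The cold open ends at 10:58 + 192 min = 14:10.
The weather segment ends at 14:10 + 195 min = 17:25.
The pre-show starts at 17:25 + 110 min = 19:15.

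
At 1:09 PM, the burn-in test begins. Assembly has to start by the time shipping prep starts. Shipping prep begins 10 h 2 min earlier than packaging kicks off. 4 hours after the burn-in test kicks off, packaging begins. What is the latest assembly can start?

7:07 AM

Packaging starts at 1:09 PM + 240 min = 5:09 PM.
Shipping prep starts at 5:09 PM − 602 min = 7:07 AM.
Assembly is bounded by shipping prep, so the latest it can start is 7:07 AM.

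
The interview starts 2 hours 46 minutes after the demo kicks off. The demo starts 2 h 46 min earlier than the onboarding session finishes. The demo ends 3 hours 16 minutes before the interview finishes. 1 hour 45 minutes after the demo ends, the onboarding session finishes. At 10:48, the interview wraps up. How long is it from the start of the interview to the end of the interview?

The demo ends at 10:48 − 196 min = 07:32.
The onboarding session ends at 07:32 + 105 min = 09:17.
The demo starts at 09:17 − 166 min = 06:31.
The interview starts at 06:31 + 166 min = 09:17.
From 09:17 to 10:48 is 91 minutes.

91 minutes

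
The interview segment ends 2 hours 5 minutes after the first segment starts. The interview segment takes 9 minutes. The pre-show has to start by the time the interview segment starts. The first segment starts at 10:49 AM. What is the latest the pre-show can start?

12:45 PM

The interview segment ends at 10:49 AM + 125 min = 12:54 PM.
The interview segment starts at 12:54 PM − 9 min = 12:45 PM.
The pre-show is bounded by the interview segment, so the latest it can start is 12:45 PM.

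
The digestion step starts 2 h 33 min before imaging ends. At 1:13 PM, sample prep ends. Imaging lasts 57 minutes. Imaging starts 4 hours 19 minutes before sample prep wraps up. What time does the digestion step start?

Imaging starts at 1:13 PM − 259 min = 8:54 AM.
Imaging ends at 8:54 AM + 57 min = 9:51 AM.
The digestion step starts at 9:51 AM − 153 min = 7:18 AM.

7:18 AM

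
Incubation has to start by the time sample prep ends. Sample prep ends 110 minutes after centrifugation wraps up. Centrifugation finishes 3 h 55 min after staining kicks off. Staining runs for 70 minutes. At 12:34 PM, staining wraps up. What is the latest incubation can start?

5:09 PM

Staining starts at 12:34 PM − 70 min = 11:24 AM.
Centrifugation ends at 11:24 AM + 235 min = 3:19 PM.
Sample prep ends at 3:19 PM + 110 min = 5:09 PM.
Incubation is bounded by sample prep, so the latest it can start is 5:09 PM.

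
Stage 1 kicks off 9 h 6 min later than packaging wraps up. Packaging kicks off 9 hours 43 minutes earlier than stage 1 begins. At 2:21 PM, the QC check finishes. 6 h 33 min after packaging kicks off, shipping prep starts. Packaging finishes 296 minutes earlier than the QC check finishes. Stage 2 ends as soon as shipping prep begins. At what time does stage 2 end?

Packaging ends at 2:21 PM − 296 min = 9:25 AM.
Stage 1 starts at 9:25 AM + 546 min = 6:31 PM.
Packaging starts at 6:31 PM − 583 min = 8:48 AM.
Shipping prep starts at 8:48 AM + 393 min = 3:21 PM.
So stage 2 ends at 3:21 PM.

3:21 PM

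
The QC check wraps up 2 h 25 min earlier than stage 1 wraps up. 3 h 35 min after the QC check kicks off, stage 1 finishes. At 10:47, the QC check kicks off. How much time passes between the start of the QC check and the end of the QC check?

Stage 1 ends at 10:47 + 215 min = 14:22.
The QC check ends at 14:22 − 145 min = 11:57.
From 10:47 to 11:57 is 70 minutes.

70 minutes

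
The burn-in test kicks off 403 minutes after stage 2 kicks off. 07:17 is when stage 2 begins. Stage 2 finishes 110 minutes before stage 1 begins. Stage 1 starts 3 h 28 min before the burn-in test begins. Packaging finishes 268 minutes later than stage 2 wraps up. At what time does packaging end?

13:10

The burn-in test starts at 07:17 + 403 min = 14:00.
Stage 1 starts at 14:00 − 208 min = 10:32.
Stage 2 ends at 10:32 − 110 min = 08:42.
Packaging ends at 08:42 + 268 min = 13:10.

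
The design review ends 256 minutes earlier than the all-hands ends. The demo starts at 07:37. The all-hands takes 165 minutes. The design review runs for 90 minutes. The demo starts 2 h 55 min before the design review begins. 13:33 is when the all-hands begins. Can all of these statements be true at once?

The all-hands ends at 13:33 + 165 min = 16:18.
The design review ends at 16:18 − 256 min = 12:02.
The design review starts at 12:02 − 90 min = 10:32.
The demo starts at 10:32 − 175 min = 07:37.
That matches the stated 07:37, so the schedule is consistent.

Yes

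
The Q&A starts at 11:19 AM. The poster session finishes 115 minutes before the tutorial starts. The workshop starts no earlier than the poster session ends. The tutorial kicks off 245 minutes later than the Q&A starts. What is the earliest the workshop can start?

The tutorial starts at 11:19 AM + 245 min = 3:24 PM.
The poster session ends at 3:24 PM − 115 min = 1:29 PM.
The workshop is bounded by the poster session, so the earliest it can start is 1:29 PM.

1:29 PM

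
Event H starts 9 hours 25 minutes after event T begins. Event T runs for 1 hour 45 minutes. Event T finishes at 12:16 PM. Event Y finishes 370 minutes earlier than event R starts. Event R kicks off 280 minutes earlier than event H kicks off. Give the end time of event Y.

9:06 AM

Event T starts at 12:16 PM − 105 min = 10:31 AM.
Event H starts at 10:31 AM + 565 min = 7:56 PM.
Event R starts at 7:56 PM − 280 min = 3:16 PM.
Event Y ends at 3:16 PM − 370 min = 9:06 AM.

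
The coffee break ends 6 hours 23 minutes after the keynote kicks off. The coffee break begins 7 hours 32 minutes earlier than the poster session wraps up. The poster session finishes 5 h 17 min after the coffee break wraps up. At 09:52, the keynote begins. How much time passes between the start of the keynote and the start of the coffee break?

248 minutes

The coffee break ends at 09:52 + 383 min = 16:15.
The poster session ends at 16:15 + 317 min = 21:32.
The coffee break starts at 21:32 − 452 min = 14:00.
From 09:52 to 14:00 is 248 minutes.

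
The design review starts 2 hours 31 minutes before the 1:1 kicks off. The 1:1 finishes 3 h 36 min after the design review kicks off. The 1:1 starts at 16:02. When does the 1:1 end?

17:07

The design review starts at 16:02 − 151 min = 13:31.
The 1:1 ends at 13:31 + 216 min = 17:07.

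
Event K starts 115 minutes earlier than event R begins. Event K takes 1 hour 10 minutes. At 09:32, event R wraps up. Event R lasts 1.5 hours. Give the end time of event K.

Event R starts at 09:32 − 90 min = 08:02.
Event K starts at 08:02 − 115 min = 06:07.
Event K ends at 06:07 + 70 min = 07:17.

07:17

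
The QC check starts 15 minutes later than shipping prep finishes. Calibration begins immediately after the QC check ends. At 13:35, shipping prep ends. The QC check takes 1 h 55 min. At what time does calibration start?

The QC check starts at 13:35 + 15 min = 13:50.
The QC check ends at 13:50 + 115 min = 15:45.
So calibration starts at 15:45.

15:45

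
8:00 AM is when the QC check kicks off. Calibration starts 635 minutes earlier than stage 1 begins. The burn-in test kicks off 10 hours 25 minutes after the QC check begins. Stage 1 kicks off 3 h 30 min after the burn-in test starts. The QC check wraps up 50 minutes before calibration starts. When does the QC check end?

10:30 AM

The burn-in test starts at 8:00 AM + 625 min = 6:25 PM.
Stage 1 starts at 6:25 PM + 210 min = 9:55 PM.
Calibration starts at 9:55 PM − 635 min = 11:20 AM.
The QC check ends at 11:20 AM − 50 min = 10:30 AM.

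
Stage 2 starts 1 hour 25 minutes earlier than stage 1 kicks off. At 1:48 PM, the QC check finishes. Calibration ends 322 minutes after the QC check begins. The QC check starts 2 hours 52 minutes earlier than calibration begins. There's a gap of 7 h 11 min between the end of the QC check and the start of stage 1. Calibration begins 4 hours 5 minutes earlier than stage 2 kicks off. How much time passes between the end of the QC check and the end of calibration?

4 hours 11 minutes

Stage 1 starts at 1:48 PM + 431 min = 8:59 PM.
Stage 2 starts at 8:59 PM − 85 min = 7:34 PM.
Calibration starts at 7:34 PM − 245 min = 3:29 PM.
The QC check starts at 3:29 PM − 172 min = 12:37 PM.
Calibration ends at 12:37 PM + 322 min = 5:59 PM.
From 1:48 PM to 5:59 PM is 4 hours 11 minutes.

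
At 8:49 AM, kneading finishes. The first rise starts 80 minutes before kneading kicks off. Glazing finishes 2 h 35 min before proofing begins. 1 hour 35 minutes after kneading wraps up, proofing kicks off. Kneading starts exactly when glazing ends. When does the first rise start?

6:29 AM

Proofing starts at 8:49 AM + 95 min = 10:24 AM.
Glazing ends at 10:24 AM − 155 min = 7:49 AM.
So kneading starts at 7:49 AM.
The first rise starts at 7:49 AM − 80 min = 6:29 AM.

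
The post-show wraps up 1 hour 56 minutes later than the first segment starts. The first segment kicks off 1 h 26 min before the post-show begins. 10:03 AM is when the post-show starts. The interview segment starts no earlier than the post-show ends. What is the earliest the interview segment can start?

10:33 AM

The first segment starts at 10:03 AM − 86 min = 8:37 AM.
The post-show ends at 8:37 AM + 116 min = 10:33 AM.
The interview segment is bounded by the post-show, so the earliest it can start is 10:33 AM.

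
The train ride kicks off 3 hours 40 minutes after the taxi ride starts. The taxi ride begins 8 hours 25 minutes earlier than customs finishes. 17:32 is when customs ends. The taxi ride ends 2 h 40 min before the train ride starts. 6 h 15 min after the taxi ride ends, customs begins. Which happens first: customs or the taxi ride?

the taxi ride

The taxi ride starts at 17:32 − 505 min = 09:07.
The train ride starts at 09:07 + 220 min = 12:47.
The taxi ride ends at 12:47 − 160 min = 10:07.
Customs starts at 10:07 + 375 min = 16:22.
Customs starts at 16:22 and the taxi ride starts at 09:07, so the taxi ride is first.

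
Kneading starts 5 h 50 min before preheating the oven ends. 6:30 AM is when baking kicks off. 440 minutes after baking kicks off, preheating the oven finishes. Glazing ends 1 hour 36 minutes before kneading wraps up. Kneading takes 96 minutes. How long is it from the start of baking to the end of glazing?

Preheating the oven ends at 6:30 AM + 440 min = 1:50 PM.
Kneading starts at 1:50 PM − 350 min = 8:00 AM.
Kneading ends at 8:00 AM + 96 min = 9:36 AM.
Glazing ends at 9:36 AM − 96 min = 8:00 AM.
From 6:30 AM to 8:00 AM is an hour and a half.

an hour and a half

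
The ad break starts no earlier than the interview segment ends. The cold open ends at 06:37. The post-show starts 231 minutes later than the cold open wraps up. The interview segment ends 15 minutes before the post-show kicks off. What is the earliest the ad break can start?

The post-show starts at 06:37 + 231 min = 10:28.
The interview segment ends at 10:28 − 15 min = 10:13.
The ad break is bounded by the interview segment, so the earliest it can start is 10:13.

10:13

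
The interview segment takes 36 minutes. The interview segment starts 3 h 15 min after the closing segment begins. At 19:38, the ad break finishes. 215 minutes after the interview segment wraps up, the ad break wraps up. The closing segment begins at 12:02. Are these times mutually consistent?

The interview segment starts at 12:02 + 195 min = 15:17.
The interview segment ends at 15:17 + 36 min = 15:53.
The ad break ends at 15:53 + 215 min = 19:28.
But the ad break is also said to end at 19:38 — a 10-minute conflict.

No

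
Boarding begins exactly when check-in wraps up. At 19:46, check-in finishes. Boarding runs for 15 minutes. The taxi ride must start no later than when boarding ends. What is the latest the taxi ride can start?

20:01

Boarding starts at 19:46.
Boarding ends at 19:46 + 15 min = 20:01.
The taxi ride is bounded by boarding, so the latest it can start is 20:01.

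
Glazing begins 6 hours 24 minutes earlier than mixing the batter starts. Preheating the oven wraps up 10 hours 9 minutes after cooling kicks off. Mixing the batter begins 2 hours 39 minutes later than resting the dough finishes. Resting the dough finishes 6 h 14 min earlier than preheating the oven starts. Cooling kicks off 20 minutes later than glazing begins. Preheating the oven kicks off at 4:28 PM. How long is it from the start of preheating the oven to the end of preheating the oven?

Resting the dough ends at 4:28 PM − 374 min = 10:14 AM.
Mixing the batter starts at 10:14 AM + 159 min = 12:53 PM.
Glazing starts at 12:53 PM − 384 min = 6:29 AM.
Cooling starts at 6:29 AM + 20 min = 6:49 AM.
Preheating the oven ends at 6:49 AM + 609 min = 4:58 PM.
From 4:28 PM to 4:58 PM is half an hour.

half an hour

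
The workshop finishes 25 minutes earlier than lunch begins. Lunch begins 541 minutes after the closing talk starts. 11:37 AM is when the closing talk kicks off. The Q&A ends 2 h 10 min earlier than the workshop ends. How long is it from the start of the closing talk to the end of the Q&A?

Lunch starts at 11:37 AM + 541 min = 8:38 PM.
The workshop ends at 8:38 PM − 25 min = 8:13 PM.
The Q&A ends at 8:13 PM − 130 min = 6:03 PM.
From 11:37 AM to 6:03 PM is 6 hours 26 minutes.

6 hours 26 minutes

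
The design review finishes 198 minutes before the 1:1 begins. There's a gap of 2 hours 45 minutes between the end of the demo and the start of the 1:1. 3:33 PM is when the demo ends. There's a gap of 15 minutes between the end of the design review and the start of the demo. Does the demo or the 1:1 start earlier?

the demo

The 1:1 starts at 3:33 PM + 165 min = 6:18 PM.
The design review ends at 6:18 PM − 198 min = 3:00 PM.
The demo starts at 3:00 PM + 15 min = 3:15 PM.
The demo starts at 3:15 PM and the 1:1 starts at 6:18 PM, so the demo is first.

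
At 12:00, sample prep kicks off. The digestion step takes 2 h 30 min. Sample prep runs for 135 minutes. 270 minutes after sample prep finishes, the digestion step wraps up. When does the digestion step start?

16:15

Sample prep ends at 12:00 + 135 min = 14:15.
The digestion step ends at 14:15 + 270 min = 18:45.
The digestion step starts at 18:45 − 150 min = 16:15.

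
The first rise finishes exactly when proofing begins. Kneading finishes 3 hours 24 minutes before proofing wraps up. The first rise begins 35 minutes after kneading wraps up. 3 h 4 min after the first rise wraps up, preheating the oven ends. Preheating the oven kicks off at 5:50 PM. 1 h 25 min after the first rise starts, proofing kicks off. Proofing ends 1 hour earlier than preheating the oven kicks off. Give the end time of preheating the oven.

6:30 PM

Proofing ends at 5:50 PM − 60 min = 4:50 PM.
Kneading ends at 4:50 PM − 204 min = 1:26 PM.
The first rise starts at 1:26 PM + 35 min = 2:01 PM.
Proofing starts at 2:01 PM + 85 min = 3:26 PM.
So the first rise ends at 3:26 PM.
Preheating the oven ends at 3:26 PM + 184 min = 6:30 PM.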